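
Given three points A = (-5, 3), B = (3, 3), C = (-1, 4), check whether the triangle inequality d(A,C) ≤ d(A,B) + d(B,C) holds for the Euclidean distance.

d(A,B) = √(8² + 0²) = √64 = 8, d(B,C) = √(4² + 1²) = √17 ≈ 4.1231, d(A,C) = √(4² + 1²) = √17 ≈ 4.1231.
d(A,C) ≈ 4.1231 ≤ 8 + 4.1231 = 12.1231. Triangle inequality is satisfied.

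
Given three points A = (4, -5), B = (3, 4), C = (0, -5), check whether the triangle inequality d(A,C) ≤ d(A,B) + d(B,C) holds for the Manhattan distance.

d(A,B) = 1 + 9 = 10, d(B,C) = 3 + 9 = 12, d(A,C) = 4 + 0 = 4.
d(A,C) = 4 ≤ 10 + 12 = 22. Triangle inequality is satisfied.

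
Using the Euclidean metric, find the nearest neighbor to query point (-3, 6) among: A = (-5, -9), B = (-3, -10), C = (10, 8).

Distances: d(A) ≈ 15.1327, d(B) = 16, d(C) ≈ 13.1529. Nearest: C = (10, 8) with distance 13.1529.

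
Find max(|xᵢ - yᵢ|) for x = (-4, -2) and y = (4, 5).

max(|x_i - y_i|) = max(|-4 - 4|, |-2 - 5|) = max(8, 7) = 8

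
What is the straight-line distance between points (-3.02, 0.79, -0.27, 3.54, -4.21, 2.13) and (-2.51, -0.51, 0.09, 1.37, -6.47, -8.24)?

√(Σ(x_i - y_i)²) = √((-3.02 - (-2.51))² + (0.79 - (-0.51))² + (-0.27 - 0.09)² + (3.54 - 1.37)² + (-4.21 - (-6.47))² + (2.13 - (-8.24))²)
= √((-0.51)² + 1.3² + (-0.36)² + 2.17² + 2.26² + 10.37²) = √(0.2601 + 1.69 + 0.1296 + 4.7089 + 5.1076 + 107.5369) = √119.4331 ≈ 10.9285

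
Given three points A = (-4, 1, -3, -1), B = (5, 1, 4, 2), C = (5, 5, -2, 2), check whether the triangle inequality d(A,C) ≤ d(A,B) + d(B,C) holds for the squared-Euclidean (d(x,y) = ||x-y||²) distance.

d(A,B) = 9² + 0² + 7² + 3² = 139, d(B,C) = 0² + 4² + 6² + 0² = 52, d(A,C) = 9² + 4² + 1² + 3² = 107.
d(A,C) = 107 ≤ 139 + 52 = 191. Triangle inequality is satisfied.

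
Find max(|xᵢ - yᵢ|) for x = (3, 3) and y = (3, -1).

max(|x_i - y_i|) = max(|3 - 3|, |3 - (-1)|) = max(0, 4) = 4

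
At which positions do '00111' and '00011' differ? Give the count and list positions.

Differing positions: 3. Hamming distance = 1.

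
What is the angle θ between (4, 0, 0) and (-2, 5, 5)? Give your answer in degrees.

With u = (4, 0, 0), v = (-2, 5, 5):
u·v = 4·(-2) + 0·5 + 0·5 = (-8) + 0 + 0 = -8.
|u| = √(4² + 0² + 0²) = √16, |v| = √((-2)² + 5² + 5²) = √54, so |u||v| = √(16·54) = √864.
cos θ = (u·v)/(|u||v|) = -8/√864 ≈ -0.272166
θ = arccos(-0.272166) ≈ 105.79°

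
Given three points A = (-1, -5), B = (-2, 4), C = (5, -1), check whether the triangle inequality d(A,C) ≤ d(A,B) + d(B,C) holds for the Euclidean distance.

d(A,B) = √(1² + 9²) = √82 ≈ 9.0554, d(B,C) = √(7² + 5²) = √74 ≈ 8.6023, d(A,C) = √(6² + 4²) = √52 ≈ 7.2111.
d(A,C) ≈ 7.2111 ≤ 9.0554 + 8.6023 = 17.6577. Triangle inequality is satisfied.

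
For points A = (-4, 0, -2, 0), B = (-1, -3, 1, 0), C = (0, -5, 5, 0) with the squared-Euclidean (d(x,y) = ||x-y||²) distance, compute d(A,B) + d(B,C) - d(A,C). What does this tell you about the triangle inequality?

d(A,B) = 3² + 3² + 3² + 0² = 27, d(B,C) = 1² + 2² + 4² + 0² = 21, d(A,C) = 4² + 5² + 7² + 0² = 90.
d(A,B) + d(B,C) - d(A,C) = 27 + 21 - 90 = 48 - 90 = -42. This is < 0, so the triangle inequality FAILS for these points (squared-Euclidean is not a metric).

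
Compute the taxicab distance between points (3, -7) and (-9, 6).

Σ|x_i - y_i| = |3 - (-9)| + |-7 - 6| = 12 + 13 = 25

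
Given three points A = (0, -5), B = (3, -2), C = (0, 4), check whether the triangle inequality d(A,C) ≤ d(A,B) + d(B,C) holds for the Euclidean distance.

d(A,B) = √(3² + 3²) = √18 ≈ 4.2426, d(B,C) = √(3² + 6²) = √45 ≈ 6.7082, d(A,C) = √(0² + 9²) = √81 = 9.
d(A,C) = 9 ≤ 4.2426 + 6.7082 = 10.9508. Triangle inequality is satisfied.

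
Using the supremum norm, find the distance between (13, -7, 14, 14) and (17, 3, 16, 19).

max(|x_i - y_i|) = max(|13 - 17|, |-7 - 3|, |14 - 16|, |14 - 19|) = max(4, 10, 2, 5) = 10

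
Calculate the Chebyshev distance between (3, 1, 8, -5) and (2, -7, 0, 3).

max(|x_i - y_i|) = max(|3 - 2|, |1 - (-7)|, |8 - 0|, |-5 - 3|) = max(1, 8, 8, 8) = 8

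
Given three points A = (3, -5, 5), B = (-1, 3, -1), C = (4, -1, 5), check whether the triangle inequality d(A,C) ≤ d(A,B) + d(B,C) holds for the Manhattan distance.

d(A,B) = 4 + 8 + 6 = 18, d(B,C) = 5 + 4 + 6 = 15, d(A,C) = 1 + 4 + 0 = 5.
d(A,C) = 5 ≤ 18 + 15 = 33. Triangle inequality is satisfied.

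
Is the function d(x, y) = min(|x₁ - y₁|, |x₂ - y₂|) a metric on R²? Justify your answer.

No. d fails identity of indiscernibles: take x = (1, 0) and y = (1, 4). Then d(x,y) = min(|1 - 1|, |0 - 4|) = min(0, 4) = 0, yet x ≠ y.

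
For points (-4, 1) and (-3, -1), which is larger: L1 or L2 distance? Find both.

L1 = |-4 - (-3)| + |1 - (-1)| = 1 + 2 = 3
L2 = √(1² + 2²) = √5 ≈ 2.2361
L1 ≥ L2 always (equality iff movement is along one axis); L1 > L2 here.
Ratio L1/L2 = 3/√5 ≈ 1.3416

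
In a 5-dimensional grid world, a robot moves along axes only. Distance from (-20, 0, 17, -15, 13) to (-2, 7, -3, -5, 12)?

Σ|x_i - y_i| = |-20 - (-2)| + |0 - 7| + |17 - (-3)| + |-15 - (-5)| + |13 - 12| = 18 + 7 + 20 + 10 + 1 = 56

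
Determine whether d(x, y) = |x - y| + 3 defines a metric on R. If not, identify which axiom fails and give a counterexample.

No. d fails identity of indiscernibles (specifically d(x,x) = 0): d(-2, -2) = |-2 - (-2)| + 3 = 0 + 3 = 3 ≠ 0.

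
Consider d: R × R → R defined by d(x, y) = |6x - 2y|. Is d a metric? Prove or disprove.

No. d fails symmetry: d(2, 7) = |6·2 - 2·7| = |-2| = 2, but d(7, 2) = |6·7 - 2·2| = |38| = 38. Since 2 ≠ 38, d(x,y) ≠ d(y,x) in general.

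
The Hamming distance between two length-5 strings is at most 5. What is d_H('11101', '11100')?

Differing positions: 5. Hamming distance = 1. The maximum possible Hamming distance for length-5 strings is 5, so d_H/5 = 1/5 = 0.2.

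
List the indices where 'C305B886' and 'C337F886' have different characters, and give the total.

Differing positions: 3, 4, 5. Hamming distance = 3.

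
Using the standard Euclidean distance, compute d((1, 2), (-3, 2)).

(Σ|x_i - y_i|^2)^(1/2) = (|1 - (-3)|^2 + |2 - 2|^2)^(1/2)
= (4^2 + 0^2)^(1/2) = (16 + 0)^(1/2) = (16)^(1/2) = 4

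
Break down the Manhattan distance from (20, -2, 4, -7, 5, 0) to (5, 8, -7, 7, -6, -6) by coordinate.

Σ|x_i - y_i| = |20 - 5| + |-2 - 8| + |4 - (-7)| + |-7 - 7| + |5 - (-6)| + |0 - (-6)| = 15 + 10 + 11 + 14 + 11 + 6 = 67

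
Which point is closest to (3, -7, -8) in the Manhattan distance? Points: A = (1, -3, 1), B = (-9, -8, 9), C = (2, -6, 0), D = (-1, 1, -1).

Distances: d(A) = 15, d(B) = 30, d(C) = 10, d(D) = 19. Nearest: C = (2, -6, 0) with distance 10.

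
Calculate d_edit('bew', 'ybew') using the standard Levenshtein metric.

Let D[i][j] be the edit distance between the first i characters of 'bew' and the first j characters of 'ybew', with D[i][0] = i, D[0][j] = j, and D[i][j] = D[i-1][j-1] if the characters match, else 1 + min(D[i-1][j], D[i][j-1], D[i-1][j-1]). Filling the table (rows: prefixes of 'bew', columns: prefixes of 'ybew'):
     ε  y  b  e  w
  ε  0  1  2  3  4
  b  1  1  1  2  3
  e  2  2  2  1  2
  w  3  3  3  2  1
The bottom-right entry gives D[3][4] = 1, so no sequence of fewer than 1 edit works. Backtracking through the table gives one optimal edit sequence (1 edit):
  bew → ybew (ins y @1)
Edit distance = 1.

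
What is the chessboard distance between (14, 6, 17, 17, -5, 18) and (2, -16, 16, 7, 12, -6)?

max(|x_i - y_i|) = max(|14 - 2|, |6 - (-16)|, |17 - 16|, |17 - 7|, |-5 - 12|, |18 - (-6)|) = max(12, 22, 1, 10, 17, 24) = 24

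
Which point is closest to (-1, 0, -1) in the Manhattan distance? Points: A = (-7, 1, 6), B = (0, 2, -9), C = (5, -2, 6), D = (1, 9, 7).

Distances: d(A) = 14, d(B) = 11, d(C) = 15, d(D) = 19. Nearest: B = (0, 2, -9) with distance 11.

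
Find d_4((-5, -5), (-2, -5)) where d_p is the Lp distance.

(Σ|x_i - y_i|^4)^(1/4) = (|-5 - (-2)|^4 + |-5 - (-5)|^4)^(1/4)
= (3^4 + 0^4)^(1/4) = (81 + 0)^(1/4) = (81)^(1/4) = 3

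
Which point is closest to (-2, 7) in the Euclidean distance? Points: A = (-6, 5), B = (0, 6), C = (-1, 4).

Distances: d(A) ≈ 4.4721, d(B) ≈ 2.2361, d(C) ≈ 3.1623. Nearest: B = (0, 6) with distance 2.2361.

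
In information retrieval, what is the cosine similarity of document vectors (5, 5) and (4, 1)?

With u = (5, 5), v = (4, 1):
u·v = 5·4 + 5·1 = 20 + 5 = 25.
|u| = √(5² + 5²) = √50, |v| = √(4² + 1²) = √17, so |u||v| = √(50·17) = √850.
cos θ = (u·v)/(|u||v|) = 25/√850 ≈ 0.8575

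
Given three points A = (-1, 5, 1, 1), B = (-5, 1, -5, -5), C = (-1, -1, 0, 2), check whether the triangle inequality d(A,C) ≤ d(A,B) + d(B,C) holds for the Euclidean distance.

d(A,B) = √(4² + 4² + 6² + 6²) = √104 ≈ 10.198, d(B,C) = √(4² + 2² + 5² + 7²) = √94 ≈ 9.6954, d(A,C) = √(0² + 6² + 1² + 1²) = √38 ≈ 6.1644.
d(A,C) ≈ 6.1644 ≤ 10.198 + 9.6954 = 19.8934. Triangle inequality is satisfied.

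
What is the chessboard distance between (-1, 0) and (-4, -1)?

max(|x_i - y_i|) = max(|-1 - (-4)|, |0 - (-1)|) = max(3, 1) = 3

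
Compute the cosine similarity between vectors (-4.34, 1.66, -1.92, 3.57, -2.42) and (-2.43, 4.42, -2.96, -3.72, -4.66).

With u = (-4.34, 1.66, -1.92, 3.57, -2.42), v = (-2.43, 4.42, -2.96, -3.72, -4.66):
u·v = (-4.34)·(-2.43) + 1.66·4.42 + (-1.92)·(-2.96) + 3.57·(-3.72) + (-2.42)·(-4.66) = 10.5462 + 7.3372 + 5.6832 + (-13.2804) + 11.2772 = 21.5634.
|u| = √((-4.34)² + 1.66² + (-1.92)² + 3.57² + (-2.42)²) = √(18.8356 + 2.7556 + 3.6864 + 12.7449 + 5.8564) = √43.8789, |v| = √((-2.43)² + 4.42² + (-2.96)² + (-3.72)² + (-4.66)²) = √(5.9049 + 19.5364 + 8.7616 + 13.8384 + 21.7156) = √69.7569.
cos θ = (u·v)/(|u||v|) = 21.5634/(√43.8789·√69.7569) ≈ 0.3898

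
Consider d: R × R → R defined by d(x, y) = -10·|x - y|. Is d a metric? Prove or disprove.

No. With c = -10 < 0, d fails non-negativity: d(1, 8) = -10·|1 - 8| = -10·7 = -70 < 0.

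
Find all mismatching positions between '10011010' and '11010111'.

Differing positions: 2, 5, 6, 8. Hamming distance = 4.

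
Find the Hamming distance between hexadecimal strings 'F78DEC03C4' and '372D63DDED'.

Differing positions: 1, 3, 5, 6, 7, 8, 9, 10. Hamming distance = 8.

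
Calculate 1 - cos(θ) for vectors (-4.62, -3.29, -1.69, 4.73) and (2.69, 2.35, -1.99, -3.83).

With u = (-4.62, -3.29, -1.69, 4.73), v = (2.69, 2.35, -1.99, -3.83):
u·v = (-4.62)·2.69 + (-3.29)·2.35 + (-1.69)·(-1.99) + 4.73·(-3.83) = (-12.4278) + (-7.7315) + 3.3631 + (-18.1159) = -34.9121.
|u| = √((-4.62)² + (-3.29)² + (-1.69)² + 4.73²) = √(21.3444 + 10.8241 + 2.8561 + 22.3729) = √57.3975, |v| = √(2.69² + 2.35² + (-1.99)² + (-3.83)²) = √(7.2361 + 5.5225 + 3.9601 + 14.6689) = √31.3876.
cos θ = (u·v)/(|u||v|) = -34.9121/(√57.3975·√31.3876) ≈ -0.8225
Cosine distance = 1 - cos θ ≈ 1 - (-0.8225) = 1.8225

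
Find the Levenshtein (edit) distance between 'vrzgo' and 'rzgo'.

Let D[i][j] be the edit distance between the first i characters of 'vrzgo' and the first j characters of 'rzgo', with D[i][0] = i, D[0][j] = j, and D[i][j] = D[i-1][j-1] if the characters match, else 1 + min(D[i-1][j], D[i][j-1], D[i-1][j-1]). Filling the table (rows: prefixes of 'vrzgo', columns: prefixes of 'rzgo'):
     ε  r  z  g  o
  ε  0  1  2  3  4
  v  1  1  2  3  4
  r  2  1  2  3  4
  z  3  2  1  2  3
  g  4  3  2  1  2
  o  5  4  3  2  1
The bottom-right entry gives D[5][4] = 1, so no sequence of fewer than 1 edit works. Backtracking through the table gives one optimal edit sequence (1 edit):
  vrzgo → rzgo (del v @1)
Edit distance = 1.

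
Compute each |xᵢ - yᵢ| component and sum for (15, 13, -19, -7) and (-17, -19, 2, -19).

Σ|x_i - y_i| = |15 - (-17)| + |13 - (-19)| + |-19 - 2| + |-7 - (-19)| = 32 + 32 + 21 + 12 = 97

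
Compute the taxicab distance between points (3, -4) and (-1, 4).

Σ|x_i - y_i| = |3 - (-1)| + |-4 - 4| = 4 + 8 = 12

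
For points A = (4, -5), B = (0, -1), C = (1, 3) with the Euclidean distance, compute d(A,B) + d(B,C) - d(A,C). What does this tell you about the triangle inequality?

d(A,B) = √(4² + 4²) = √32 ≈ 5.6569, d(B,C) = √(1² + 4²) = √17 ≈ 4.1231, d(A,C) = √(3² + 8²) = √73 ≈ 8.544.
d(A,B) + d(B,C) - d(A,C) = 5.6569 + 4.1231 - 8.544 = 9.78 - 8.544 = 1.236 (to 4 decimal places). This is ≥ 0, so the triangle inequality holds for these points.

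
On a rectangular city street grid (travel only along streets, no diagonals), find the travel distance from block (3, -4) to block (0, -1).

Σ|x_i - y_i| = |3 - 0| + |-4 - (-1)| = 3 + 3 = 6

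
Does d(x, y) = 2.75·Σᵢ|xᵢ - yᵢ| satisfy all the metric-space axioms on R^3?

Yes. The L1 (Manhattan) norm induces a metric on R^3, and multiplying a metric by a positive constant 2.75 > 0 preserves all four axioms: non-negativity (2.75·||x-y|| ≥ 0), identity (2.75·||x-y|| = 0 ⟺ ||x-y|| = 0 ⟺ x = y), symmetry (||x-y|| = ||y-x||), and the triangle inequality (2.75·||x-z|| ≤ 2.75·||x-y|| + 2.75·||y-z||). So d is a metric.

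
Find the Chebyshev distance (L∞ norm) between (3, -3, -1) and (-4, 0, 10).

max(|x_i - y_i|) = max(|3 - (-4)|, |-3 - 0|, |-1 - 10|) = max(7, 3, 11) = 11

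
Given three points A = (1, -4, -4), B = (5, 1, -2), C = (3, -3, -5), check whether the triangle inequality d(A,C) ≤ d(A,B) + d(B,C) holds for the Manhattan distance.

d(A,B) = 4 + 5 + 2 = 11, d(B,C) = 2 + 4 + 3 = 9, d(A,C) = 2 + 1 + 1 = 4.
d(A,C) = 4 ≤ 11 + 9 = 20. Triangle inequality is satisfied.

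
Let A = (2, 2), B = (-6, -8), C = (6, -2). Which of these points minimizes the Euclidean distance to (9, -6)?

Distances: d(A) ≈ 10.6301, d(B) ≈ 15.1327, d(C) = 5. Nearest: C = (6, -2) with distance 5.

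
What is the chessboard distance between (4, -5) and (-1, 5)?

max(|x_i - y_i|) = max(|4 - (-1)|, |-5 - 5|) = max(5, 10) = 10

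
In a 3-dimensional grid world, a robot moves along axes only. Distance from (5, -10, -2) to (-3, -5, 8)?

Σ|x_i - y_i| = |5 - (-3)| + |-10 - (-5)| + |-2 - 8| = 8 + 5 + 10 = 23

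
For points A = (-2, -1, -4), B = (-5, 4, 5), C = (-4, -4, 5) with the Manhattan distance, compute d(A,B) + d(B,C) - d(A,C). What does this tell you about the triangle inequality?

d(A,B) = 3 + 5 + 9 = 17, d(B,C) = 1 + 8 + 0 = 9, d(A,C) = 2 + 3 + 9 = 14.
d(A,B) + d(B,C) - d(A,C) = 17 + 9 - 14 = 26 - 14 = 12. This is ≥ 0, so the triangle inequality holds for these points.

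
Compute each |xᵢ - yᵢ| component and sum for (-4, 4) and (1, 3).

Σ|x_i - y_i| = |-4 - 1| + |4 - 3| = 5 + 1 = 6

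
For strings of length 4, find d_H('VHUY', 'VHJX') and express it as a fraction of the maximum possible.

Differing positions: 3, 4. Hamming distance = 2. The maximum possible Hamming distance for length-4 strings is 4, so d_H/4 = 2/4 = 0.5.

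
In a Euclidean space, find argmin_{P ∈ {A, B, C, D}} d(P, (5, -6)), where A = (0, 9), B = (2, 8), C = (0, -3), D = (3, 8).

Distances: d(A) ≈ 15.8114, d(B) ≈ 14.3178, d(C) ≈ 5.831, d(D) ≈ 14.1421. Nearest: C = (0, -3) with distance 5.831.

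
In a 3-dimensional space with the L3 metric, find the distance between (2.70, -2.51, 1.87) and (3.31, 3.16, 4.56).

(Σ|x_i - y_i|^3)^(1/3) = (|2.7 - 3.31|^3 + |-2.51 - 3.16|^3 + |1.87 - 4.56|^3)^(1/3)
= (0.61^3 + 5.67^3 + 2.69^3)^(1/3) ≈ (0.227 + 182.2843 + 19.4651)^(1/3) = (201.9764)^(1/3) ≈ 5.8672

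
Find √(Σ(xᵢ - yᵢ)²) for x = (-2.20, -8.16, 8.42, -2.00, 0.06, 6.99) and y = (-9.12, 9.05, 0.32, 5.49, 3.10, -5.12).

√(Σ(x_i - y_i)²) = √((-2.2 - (-9.12))² + (-8.16 - 9.05)² + (8.42 - 0.32)² + (-2 - 5.49)² + (0.06 - 3.1)² + (6.99 - (-5.12))²)
= √(6.92² + (-17.21)² + 8.1² + (-7.49)² + (-3.04)² + 12.11²) = √(47.8864 + 296.1841 + 65.61 + 56.1001 + 9.2416 + 146.6521) = √621.6743 ≈ 24.9334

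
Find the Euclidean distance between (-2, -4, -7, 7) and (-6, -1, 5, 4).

√(Σ(x_i - y_i)²) = √((-2 - (-6))² + (-4 - (-1))² + (-7 - 5)² + (7 - 4)²)
= √(4² + (-3)² + (-12)² + 3²) = √(16 + 9 + 144 + 9) = √178 ≈ 13.3417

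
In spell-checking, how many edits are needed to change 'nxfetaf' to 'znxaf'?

Let D[i][j] be the edit distance between the first i characters of 'nxfetaf' and the first j characters of 'znxaf', with D[i][0] = i, D[0][j] = j, and D[i][j] = D[i-1][j-1] if the characters match, else 1 + min(D[i-1][j], D[i][j-1], D[i-1][j-1]). Filling the table (rows: prefixes of 'nxfetaf', columns: prefixes of 'znxaf'):
     ε  z  n  x  a  f
  ε  0  1  2  3  4  5
  n  1  1  1  2  3  4
  x  2  2  2  1  2  3
  f  3  3  3  2  2  2
  e  4  4  4  3  3  3
  t  5  5  5  4  4  4
  a  6  6  6  5  4  5
  f  7  7  7  6  5  4
The bottom-right entry gives D[7][5] = 4, so no sequence of fewer than 4 edits works. Backtracking through the table gives one optimal edit sequence (4 edits):
  nxfetaf → znxfetaf (ins z @1)
  znxfetaf → znxetaf (del f @4)
  znxetaf → znxtaf (del e @4)
  znxtaf → znxaf (del t @4)
Edit distance = 4.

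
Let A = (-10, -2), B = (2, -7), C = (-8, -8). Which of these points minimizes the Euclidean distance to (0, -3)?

Distances: d(A) ≈ 10.0499, d(B) ≈ 4.4721, d(C) ≈ 9.434. Nearest: B = (2, -7) with distance 4.4721.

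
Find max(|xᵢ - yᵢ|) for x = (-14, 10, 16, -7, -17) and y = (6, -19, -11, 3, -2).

max(|x_i - y_i|) = max(|-14 - 6|, |10 - (-19)|, |16 - (-11)|, |-7 - 3|, |-17 - (-2)|) = max(20, 29, 27, 10, 15) = 29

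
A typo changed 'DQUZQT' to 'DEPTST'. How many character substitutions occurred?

Differing positions: 2, 3, 4, 5. Hamming distance = 4.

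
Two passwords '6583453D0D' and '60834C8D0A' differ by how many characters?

Differing positions: 2, 6, 7, 10. Hamming distance = 4.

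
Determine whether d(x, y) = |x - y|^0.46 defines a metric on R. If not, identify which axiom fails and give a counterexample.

Yes. With 0 < p = 0.46 ≤ 1, d(x,y) = |x-y|^0.46 is a metric on R. Non-negativity and symmetry are immediate; |x-y|^0.46 = 0 ⟺ |x-y| = 0 ⟺ x = y. For the triangle inequality, the function t ↦ t^0.46 is subadditive on [0,∞) when p ≤ 1, so |x-z|^0.46 ≤ (|x-y| + |y-z|)^0.46 ≤ |x-y|^0.46 + |y-z|^0.46.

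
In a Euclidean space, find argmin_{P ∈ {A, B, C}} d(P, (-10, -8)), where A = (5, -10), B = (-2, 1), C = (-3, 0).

Distances: d(A) ≈ 15.1327, d(B) ≈ 12.0416, d(C) ≈ 10.6301. Nearest: C = (-3, 0) with distance 10.6301.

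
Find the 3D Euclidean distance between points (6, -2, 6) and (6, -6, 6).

√(Σ(x_i - y_i)²) = √((6 - 6)² + (-2 - (-6))² + (6 - 6)²)
= √(0² + 4² + 0²) = √(0 + 16 + 0) = √16 = 4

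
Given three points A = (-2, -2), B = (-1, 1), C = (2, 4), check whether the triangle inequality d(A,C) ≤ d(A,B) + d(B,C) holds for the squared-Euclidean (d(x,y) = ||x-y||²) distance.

d(A,B) = 1² + 3² = 10, d(B,C) = 3² + 3² = 18, d(A,C) = 4² + 6² = 52.
d(A,C) = 52 > 10 + 18 = 28. Triangle inequality is VIOLATED. (Squared-Euclidean is not a metric — this is a counterexample.)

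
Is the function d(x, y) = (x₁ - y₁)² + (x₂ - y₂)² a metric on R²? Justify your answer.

No. The squared Euclidean distance fails the triangle inequality. Counterexample: x = (0, 0), y = (4, 5), z = (8, 10). d(x,z) = 8² + 10² = 164, but d(x,y) + d(y,z) = (4² + 5²) + (4² + 5²) = 41 + 41 = 82. Since 164 > 82, the triangle inequality is violated. (Note: √d, the ordinary Euclidean distance, IS a metric.)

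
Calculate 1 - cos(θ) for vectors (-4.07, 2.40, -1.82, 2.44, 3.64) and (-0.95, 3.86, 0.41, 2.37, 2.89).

With u = (-4.07, 2.40, -1.82, 2.44, 3.64), v = (-0.95, 3.86, 0.41, 2.37, 2.89):
u·v = (-4.07)·(-0.95) + 2.4·3.86 + (-1.82)·0.41 + 2.44·2.37 + 3.64·2.89 = 3.8665 + 9.264 + (-0.7462) + 5.7828 + 10.5196 = 28.6867.
|u| = √((-4.07)² + 2.4² + (-1.82)² + 2.44² + 3.64²) = √(16.5649 + 5.76 + 3.3124 + 5.9536 + 13.2496) = √44.8405, |v| = √((-0.95)² + 3.86² + 0.41² + 2.37² + 2.89²) = √(0.9025 + 14.8996 + 0.1681 + 5.6169 + 8.3521) = √29.9392.
cos θ = (u·v)/(|u||v|) = 28.6867/(√44.8405·√29.9392) ≈ 0.7829
Cosine distance = 1 - cos θ ≈ 1 - 0.7829 = 0.2171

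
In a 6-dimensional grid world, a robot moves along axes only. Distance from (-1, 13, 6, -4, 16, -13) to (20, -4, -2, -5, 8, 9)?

Σ|x_i - y_i| = |-1 - 20| + |13 - (-4)| + |6 - (-2)| + |-4 - (-5)| + |16 - 8| + |-13 - 9| = 21 + 17 + 8 + 1 + 8 + 22 = 77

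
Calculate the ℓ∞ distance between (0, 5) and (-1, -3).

max(|x_i - y_i|) = max(|0 - (-1)|, |5 - (-3)|) = max(1, 8) = 8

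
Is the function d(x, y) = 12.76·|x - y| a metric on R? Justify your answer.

Yes. Since |x - y| is a metric on R and 12.76 > 0, the positive scalar multiple 12.76·|x - y| is also a metric: scaling by a positive constant preserves non-negativity, identity (d=0 ⟺ |x-y|=0 ⟺ x=y), symmetry, and the triangle inequality.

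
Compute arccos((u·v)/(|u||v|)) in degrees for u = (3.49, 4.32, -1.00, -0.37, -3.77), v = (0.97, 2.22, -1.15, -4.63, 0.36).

With u = (3.49, 4.32, -1.00, -0.37, -3.77), v = (0.97, 2.22, -1.15, -4.63, 0.36):
u·v = 3.49·0.97 + 4.32·2.22 + (-1)·(-1.15) + (-0.37)·(-4.63) + (-3.77)·0.36 = 3.3853 + 9.5904 + 1.15 + 1.7131 + (-1.3572) = 14.4816.
|u| = √(3.49² + 4.32² + (-1)² + (-0.37)² + (-3.77)²) = √(12.1801 + 18.6624 + 1 + 0.1369 + 14.2129) = √46.1923, |v| = √(0.97² + 2.22² + (-1.15)² + (-4.63)² + 0.36²) = √(0.9409 + 4.9284 + 1.3225 + 21.4369 + 0.1296) = √28.7583.
cos θ = (u·v)/(|u||v|) = 14.4816/(√46.1923·√28.7583) ≈ 0.397329
θ = arccos(0.397329) ≈ 66.59°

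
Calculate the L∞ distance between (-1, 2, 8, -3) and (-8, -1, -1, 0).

max(|x_i - y_i|) = max(|-1 - (-8)|, |2 - (-1)|, |8 - (-1)|, |-3 - 0|) = max(7, 3, 9, 3) = 9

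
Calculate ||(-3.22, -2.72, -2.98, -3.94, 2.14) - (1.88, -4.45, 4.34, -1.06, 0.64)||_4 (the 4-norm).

(Σ|x_i - y_i|^4)^(1/4) = (|-3.22 - 1.88|^4 + |-2.72 - (-4.45)|^4 + |-2.98 - 4.34|^4 + |-3.94 - (-1.06)|^4 + |2.14 - 0.64|^4)^(1/4)
= (5.1^4 + 1.73^4 + 7.32^4 + 2.88^4 + 1.5^4)^(1/4) ≈ (676.5201 + 8.9575 + 2871.0736 + 68.7971 + 5.0625)^(1/4) = (3630.4108)^(1/4) ≈ 7.7623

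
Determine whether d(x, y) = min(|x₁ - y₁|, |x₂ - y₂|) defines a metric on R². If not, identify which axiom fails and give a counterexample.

No. d fails identity of indiscernibles: take x = (-4, 0) and y = (-4, 8). Then d(x,y) = min(|-4 - (-4)|, |0 - 8|) = min(0, 8) = 0, yet x ≠ y.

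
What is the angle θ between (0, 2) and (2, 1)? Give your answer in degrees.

With u = (0, 2), v = (2, 1):
u·v = 0·2 + 2·1 = 0 + 2 = 2.
|u| = √(0² + 2²) = √4, |v| = √(2² + 1²) = √5, so |u||v| = √(4·5) = √20.
cos θ = (u·v)/(|u||v|) = 2/√20 ≈ 0.447214
θ = arccos(0.447214) ≈ 63.43°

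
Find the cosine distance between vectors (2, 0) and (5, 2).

With u = (2, 0), v = (5, 2):
u·v = 2·5 + 0·2 = 10 + 0 = 10.
|u| = √(2² + 0²) = √4, |v| = √(5² + 2²) = √29, so |u||v| = √(4·29) = √116.
cos θ = (u·v)/(|u||v|) = 10/√116 ≈ 0.9285
Cosine distance = 1 - cos θ ≈ 1 - 0.9285 = 0.0715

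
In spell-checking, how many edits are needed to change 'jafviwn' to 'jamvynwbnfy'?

Let D[i][j] be the edit distance between the first i characters of 'jafviwn' and the first j characters of 'jamvynwbnfy', with D[i][0] = i, D[0][j] = j, and D[i][j] = D[i-1][j-1] if the characters match, else 1 + min(D[i-1][j], D[i][j-1], D[i-1][j-1]). Filling the table (rows: prefixes of 'jafviwn', columns: prefixes of 'jamvynwbnfy'):
     ε  j  a  m  v  y  n  w  b  n  f  y
  ε  0  1  2  3  4  5  6  7  8  9 10 11
  j  1  0  1  2  3  4  5  6  7  8  9 10
  a  2  1  0  1  2  3  4  5  6  7  8  9
  f  3  2  1  1  2  3  4  5  6  7  7  8
  v  4  3  2  2  1  2  3  4  5  6  7  8
  i  5  4  3  3  2  2  3  4  5  6  7  8
  w  6  5  4  4  3  3  3  3  4  5  6  7
  n  7  6  5  5  4  4  3  4  4  4  5  6
The bottom-right entry gives D[7][11] = 6, so no sequence of fewer than 6 edits works. Backtracking through the table gives one optimal edit sequence (6 edits):
  jafviwn → jamviwn (sub f→m @3)
  jamviwn → jamvyiwn (ins y @5)
  jamvyiwn → jamvynwn (sub i→n @6)
  jamvynwn → jamvynwbn (ins b @8)
  jamvynwbn → jamvynwbnf (ins f @10)
  jamvynwbnf → jamvynwbnfy (ins y @11)
Edit distance = 6.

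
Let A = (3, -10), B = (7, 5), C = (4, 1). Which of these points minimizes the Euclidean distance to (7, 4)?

Distances: d(A) ≈ 14.5602, d(B) = 1, d(C) ≈ 4.2426. Nearest: B = (7, 5) with distance 1.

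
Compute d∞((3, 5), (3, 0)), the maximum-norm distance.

max(|x_i - y_i|) = max(|3 - 3|, |5 - 0|) = max(0, 5) = 5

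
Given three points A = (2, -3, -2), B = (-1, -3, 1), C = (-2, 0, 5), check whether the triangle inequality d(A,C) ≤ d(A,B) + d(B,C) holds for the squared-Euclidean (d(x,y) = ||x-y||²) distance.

d(A,B) = 3² + 0² + 3² = 18, d(B,C) = 1² + 3² + 4² = 26, d(A,C) = 4² + 3² + 7² = 74.
d(A,C) = 74 > 18 + 26 = 44. Triangle inequality is VIOLATED. (Squared-Euclidean is not a metric — this is a counterexample.)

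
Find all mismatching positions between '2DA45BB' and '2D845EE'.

Differing positions: 3, 6, 7. Hamming distance = 3.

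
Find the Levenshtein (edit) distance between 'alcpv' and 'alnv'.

Let D[i][j] be the edit distance between the first i characters of 'alcpv' and the first j characters of 'alnv', with D[i][0] = i, D[0][j] = j, and D[i][j] = D[i-1][j-1] if the characters match, else 1 + min(D[i-1][j], D[i][j-1], D[i-1][j-1]). Filling the table (rows: prefixes of 'alcpv', columns: prefixes of 'alnv'):
     ε  a  l  n  v
  ε  0  1  2  3  4
  a  1  0  1  2  3
  l  2  1  0  1  2
  c  3  2  1  1  2
  p  4  3  2  2  2
  v  5  4  3  3  2
The bottom-right entry gives D[5][4] = 2, so no sequence of fewer than 2 edits works. Backtracking through the table gives one optimal edit sequence (2 edits):
  alcpv → alpv (del c @3)
  alpv → alnv (sub p→n @3)
Edit distance = 2.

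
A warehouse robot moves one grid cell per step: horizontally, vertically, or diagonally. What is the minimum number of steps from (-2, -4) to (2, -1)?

max(|x_i - y_i|) = max(|-2 - 2|, |-4 - (-1)|) = max(4, 3) = 4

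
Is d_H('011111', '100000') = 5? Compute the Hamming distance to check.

Differing positions: 1, 2, 3, 4, 5, 6. Hamming distance = 6, so the claim that d_H = 5 is false.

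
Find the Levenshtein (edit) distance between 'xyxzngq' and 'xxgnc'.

Let D[i][j] be the edit distance between the first i characters of 'xyxzngq' and the first j characters of 'xxgnc', with D[i][0] = i, D[0][j] = j, and D[i][j] = D[i-1][j-1] if the characters match, else 1 + min(D[i-1][j], D[i][j-1], D[i-1][j-1]). Filling the table (rows: prefixes of 'xyxzngq', columns: prefixes of 'xxgnc'):
     ε  x  x  g  n  c
  ε  0  1  2  3  4  5
  x  1  0  1  2  3  4
  y  2  1  1  2  3  4
  x  3  2  1  2  3  4
  z  4  3  2  2  3  4
  n  5  4  3  3  2  3
  g  6  5  4  3  3  3
  q  7  6  5  4  4  4
The bottom-right entry gives D[7][5] = 4, so no sequence of fewer than 4 edits works. Backtracking through the table gives one optimal edit sequence (4 edits):
  xyxzngq → xxzngq (del y @2)
  xxzngq → xxgngq (sub z→g @3)
  xxgngq → xxgnq (del g @5)
  xxgnq → xxgnc (sub q→c @5)
Edit distance = 4.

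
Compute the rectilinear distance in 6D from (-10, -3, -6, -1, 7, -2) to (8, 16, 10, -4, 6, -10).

Σ|x_i - y_i| = |-10 - 8| + |-3 - 16| + |-6 - 10| + |-1 - (-4)| + |7 - 6| + |-2 - (-10)| = 18 + 19 + 16 + 3 + 1 + 8 = 65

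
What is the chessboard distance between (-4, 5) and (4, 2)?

max(|x_i - y_i|) = max(|-4 - 4|, |5 - 2|) = max(8, 3) = 8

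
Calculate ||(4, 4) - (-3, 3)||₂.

√(Σ(x_i - y_i)²) = √((4 - (-3))² + (4 - 3)²)
= √(7² + 1²) = √(49 + 1) = √50 ≈ 7.0711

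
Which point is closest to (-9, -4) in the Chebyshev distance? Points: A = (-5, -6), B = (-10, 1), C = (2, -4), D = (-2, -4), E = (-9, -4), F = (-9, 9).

Distances: d(A) = 4, d(B) = 5, d(C) = 11, d(D) = 7, d(E) = 0, d(F) = 13. Nearest: E = (-9, -4) with distance 0.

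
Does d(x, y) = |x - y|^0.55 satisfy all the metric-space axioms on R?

Yes. With 0 < p = 0.55 ≤ 1, d(x,y) = |x-y|^0.55 is a metric on R. Non-negativity and symmetry are immediate; |x-y|^0.55 = 0 ⟺ |x-y| = 0 ⟺ x = y. For the triangle inequality, the function t ↦ t^0.55 is subadditive on [0,∞) when p ≤ 1, so |x-z|^0.55 ≤ (|x-y| + |y-z|)^0.55 ≤ |x-y|^0.55 + |y-z|^0.55.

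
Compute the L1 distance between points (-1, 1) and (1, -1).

Σ|x_i - y_i| = |-1 - 1| + |1 - (-1)| = 2 + 2 = 4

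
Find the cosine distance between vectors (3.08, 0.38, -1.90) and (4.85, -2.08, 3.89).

With u = (3.08, 0.38, -1.90), v = (4.85, -2.08, 3.89):
u·v = 3.08·4.85 + 0.38·(-2.08) + (-1.9)·3.89 = 14.938 + (-0.7904) + (-7.391) = 6.7566.
|u| = √(3.08² + 0.38² + (-1.9)²) = √(9.4864 + 0.1444 + 3.61) = √13.2408, |v| = √(4.85² + (-2.08)² + 3.89²) = √(23.5225 + 4.3264 + 15.1321) = √42.981.
cos θ = (u·v)/(|u||v|) = 6.7566/(√13.2408·√42.981) ≈ 0.2832
Cosine distance = 1 - cos θ ≈ 1 - 0.2832 = 0.7168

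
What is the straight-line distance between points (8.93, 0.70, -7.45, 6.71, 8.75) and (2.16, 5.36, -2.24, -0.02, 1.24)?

√(Σ(x_i - y_i)²) = √((8.93 - 2.16)² + (0.7 - 5.36)² + (-7.45 - (-2.24))² + (6.71 - (-0.02))² + (8.75 - 1.24)²)
= √(6.77² + (-4.66)² + (-5.21)² + 6.73² + 7.51²) = √(45.8329 + 21.7156 + 27.1441 + 45.2929 + 56.4001) = √196.3856 ≈ 14.0138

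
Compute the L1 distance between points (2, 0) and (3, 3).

Σ|x_i - y_i| = |2 - 3| + |0 - 3| = 1 + 3 = 4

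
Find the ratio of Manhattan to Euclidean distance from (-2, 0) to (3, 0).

L1 = |-2 - 3| + |0 - 0| = 5 + 0 = 5
L2 = √(5² + 0²) = √25 = 5
L1 ≥ L2 always (equality iff movement is along one axis); L1 = L2 here (movement is along a single axis).
Ratio L1/L2 = 5/5 = 1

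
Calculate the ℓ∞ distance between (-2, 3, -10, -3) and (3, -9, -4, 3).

max(|x_i - y_i|) = max(|-2 - 3|, |3 - (-9)|, |-10 - (-4)|, |-3 - 3|) = max(5, 12, 6, 6) = 12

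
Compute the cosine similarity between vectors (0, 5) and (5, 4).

With u = (0, 5), v = (5, 4):
u·v = 0·5 + 5·4 = 0 + 20 = 20.
|u| = √(0² + 5²) = √25, |v| = √(5² + 4²) = √41, so |u||v| = √(25·41) = √1025.
cos θ = (u·v)/(|u||v|) = 20/√1025 ≈ 0.6247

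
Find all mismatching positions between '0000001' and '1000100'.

Differing positions: 1, 5, 7. Hamming distance = 3.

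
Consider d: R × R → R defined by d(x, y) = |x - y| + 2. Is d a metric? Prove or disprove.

No. d fails identity of indiscernibles (specifically d(x,x) = 0): d(-1, -1) = |-1 - (-1)| + 2 = 0 + 2 = 2 ≠ 0.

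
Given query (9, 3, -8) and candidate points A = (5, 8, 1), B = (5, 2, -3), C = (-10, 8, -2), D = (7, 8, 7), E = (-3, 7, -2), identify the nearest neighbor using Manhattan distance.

Distances: d(A) = 18, d(B) = 10, d(C) = 30, d(D) = 22, d(E) = 22. Nearest: B = (5, 2, -3) with distance 10.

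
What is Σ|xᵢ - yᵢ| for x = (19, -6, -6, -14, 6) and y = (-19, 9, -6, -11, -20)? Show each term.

Σ|x_i - y_i| = |19 - (-19)| + |-6 - 9| + |-6 - (-6)| + |-14 - (-11)| + |6 - (-20)| = 38 + 15 + 0 + 3 + 26 = 82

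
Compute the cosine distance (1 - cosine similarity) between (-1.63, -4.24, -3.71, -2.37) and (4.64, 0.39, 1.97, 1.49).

With u = (-1.63, -4.24, -3.71, -2.37), v = (4.64, 0.39, 1.97, 1.49):
u·v = (-1.63)·4.64 + (-4.24)·0.39 + (-3.71)·1.97 + (-2.37)·1.49 = (-7.5632) + (-1.6536) + (-7.3087) + (-3.5313) = -20.0568.
|u| = √((-1.63)² + (-4.24)² + (-3.71)² + (-2.37)²) = √(2.6569 + 17.9776 + 13.7641 + 5.6169) = √40.0155, |v| = √(4.64² + 0.39² + 1.97² + 1.49²) = √(21.5296 + 0.1521 + 3.8809 + 2.2201) = √27.7827.
cos θ = (u·v)/(|u||v|) = -20.0568/(√40.0155·√27.7827) ≈ -0.6015
Cosine distance = 1 - cos θ ≈ 1 - (-0.6015) = 1.6015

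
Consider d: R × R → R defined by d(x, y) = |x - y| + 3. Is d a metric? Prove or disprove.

No. d fails identity of indiscernibles (specifically d(x,x) = 0): d(-4, -4) = |-4 - (-4)| + 3 = 0 + 3 = 3 ≠ 0.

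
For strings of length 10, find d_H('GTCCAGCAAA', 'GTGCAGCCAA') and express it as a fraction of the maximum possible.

Differing positions: 3, 8. Hamming distance = 2. The maximum possible Hamming distance for length-10 strings is 10, so d_H/10 = 2/10 = 0.2.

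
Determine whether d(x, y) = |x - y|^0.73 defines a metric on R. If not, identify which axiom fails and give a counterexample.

Yes. With 0 < p = 0.73 ≤ 1, d(x,y) = |x-y|^0.73 is a metric on R. Non-negativity and symmetry are immediate; |x-y|^0.73 = 0 ⟺ |x-y| = 0 ⟺ x = y. For the triangle inequality, the function t ↦ t^0.73 is subadditive on [0,∞) when p ≤ 1, so |x-z|^0.73 ≤ (|x-y| + |y-z|)^0.73 ≤ |x-y|^0.73 + |y-z|^0.73.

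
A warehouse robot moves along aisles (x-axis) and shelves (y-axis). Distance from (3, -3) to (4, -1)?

Σ|x_i - y_i| = |3 - 4| + |-3 - (-1)| = 1 + 2 = 3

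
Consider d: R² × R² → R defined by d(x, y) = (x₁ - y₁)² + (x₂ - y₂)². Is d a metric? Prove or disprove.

No. The squared Euclidean distance fails the triangle inequality. Counterexample: x = (0, 0), y = (5, 5), z = (10, 10). d(x,z) = 10² + 10² = 200, but d(x,y) + d(y,z) = (5² + 5²) + (5² + 5²) = 50 + 50 = 100. Since 200 > 100, the triangle inequality is violated. (Note: √d, the ordinary Euclidean distance, IS a metric.)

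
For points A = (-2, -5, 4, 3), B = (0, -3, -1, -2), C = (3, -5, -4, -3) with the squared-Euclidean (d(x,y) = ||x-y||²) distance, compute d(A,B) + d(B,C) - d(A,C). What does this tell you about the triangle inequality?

d(A,B) = 2² + 2² + 5² + 5² = 58, d(B,C) = 3² + 2² + 3² + 1² = 23, d(A,C) = 5² + 0² + 8² + 6² = 125.
d(A,B) + d(B,C) - d(A,C) = 58 + 23 - 125 = 81 - 125 = -44. This is < 0, so the triangle inequality FAILS for these points (squared-Euclidean is not a metric).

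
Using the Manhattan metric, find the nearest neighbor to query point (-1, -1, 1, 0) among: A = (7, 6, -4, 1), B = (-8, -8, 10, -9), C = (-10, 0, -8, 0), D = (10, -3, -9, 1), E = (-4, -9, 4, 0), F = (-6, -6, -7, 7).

Distances: d(A) = 21, d(B) = 32, d(C) = 19, d(D) = 24, d(E) = 14, d(F) = 25. Nearest: E = (-4, -9, 4, 0) with distance 14.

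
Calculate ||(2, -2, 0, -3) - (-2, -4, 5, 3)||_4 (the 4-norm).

(Σ|x_i - y_i|^4)^(1/4) = (|2 - (-2)|^4 + |-2 - (-4)|^4 + |0 - 5|^4 + |-3 - 3|^4)^(1/4)
= (4^4 + 2^4 + 5^4 + 6^4)^(1/4) = (256 + 16 + 625 + 1296)^(1/4) = (2193)^(1/4) ≈ 6.8432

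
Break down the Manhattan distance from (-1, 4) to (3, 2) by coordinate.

Σ|x_i - y_i| = |-1 - 3| + |4 - 2| = 4 + 2 = 6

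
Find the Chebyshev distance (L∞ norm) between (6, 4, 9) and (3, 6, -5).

max(|x_i - y_i|) = max(|6 - 3|, |4 - 6|, |9 - (-5)|) = max(3, 2, 14) = 14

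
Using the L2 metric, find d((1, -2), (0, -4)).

√(Σ(x_i - y_i)²) = √((1 - 0)² + (-2 - (-4))²)
= √(1² + 2²) = √(1 + 4) = √5 ≈ 2.2361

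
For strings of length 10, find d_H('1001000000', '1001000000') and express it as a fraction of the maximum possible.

Differing positions: none. Hamming distance = 0. The maximum possible Hamming distance for length-10 strings is 10, so d_H/10 = 0/10 = 0.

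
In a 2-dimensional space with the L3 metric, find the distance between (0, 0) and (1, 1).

(Σ|x_i - y_i|^3)^(1/3) = (|0 - 1|^3 + |0 - 1|^3)^(1/3)
= (1^3 + 1^3)^(1/3) = (1 + 1)^(1/3) = (2)^(1/3) ≈ 1.2599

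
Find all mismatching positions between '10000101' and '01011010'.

Differing positions: 1, 2, 4, 5, 6, 7, 8. Hamming distance = 7.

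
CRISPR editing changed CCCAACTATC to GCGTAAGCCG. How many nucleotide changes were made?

Differing positions: 1, 3, 4, 6, 7, 8, 9, 10. Hamming distance = 8.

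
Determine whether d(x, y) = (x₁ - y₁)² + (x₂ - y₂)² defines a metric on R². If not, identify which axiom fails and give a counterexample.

No. The squared Euclidean distance fails the triangle inequality. Counterexample: x = (0, 0), y = (1, 2), z = (2, 4). d(x,z) = 2² + 4² = 20, but d(x,y) + d(y,z) = (1² + 2²) + (1² + 2²) = 5 + 5 = 10. Since 20 > 10, the triangle inequality is violated. (Note: √d, the ordinary Euclidean distance, IS a metric.)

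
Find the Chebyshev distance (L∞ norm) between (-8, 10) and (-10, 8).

max(|x_i - y_i|) = max(|-8 - (-10)|, |10 - 8|) = max(2, 2) = 2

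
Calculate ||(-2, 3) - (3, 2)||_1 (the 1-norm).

Σ|x_i - y_i| = |-2 - 3| + |3 - 2| = 5 + 1 = 6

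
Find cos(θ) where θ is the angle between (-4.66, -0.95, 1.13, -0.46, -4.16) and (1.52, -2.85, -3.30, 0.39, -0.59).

With u = (-4.66, -0.95, 1.13, -0.46, -4.16), v = (1.52, -2.85, -3.30, 0.39, -0.59):
u·v = (-4.66)·1.52 + (-0.95)·(-2.85) + 1.13·(-3.3) + (-0.46)·0.39 + (-4.16)·(-0.59) = (-7.0832) + 2.7075 + (-3.729) + (-0.1794) + 2.4544 = -5.8297.
|u| = √((-4.66)² + (-0.95)² + 1.13² + (-0.46)² + (-4.16)²) = √(21.7156 + 0.9025 + 1.2769 + 0.2116 + 17.3056) = √41.4122, |v| = √(1.52² + (-2.85)² + (-3.3)² + 0.39² + (-0.59)²) = √(2.3104 + 8.1225 + 10.89 + 0.1521 + 0.3481) = √21.8231.
cos θ = (u·v)/(|u||v|) = -5.8297/(√41.4122·√21.8231) ≈ -0.1939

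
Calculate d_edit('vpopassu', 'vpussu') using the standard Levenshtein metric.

Let D[i][j] be the edit distance between the first i characters of 'vpopassu' and the first j characters of 'vpussu', with D[i][0] = i, D[0][j] = j, and D[i][j] = D[i-1][j-1] if the characters match, else 1 + min(D[i-1][j], D[i][j-1], D[i-1][j-1]). Filling the table (rows: prefixes of 'vpopassu', columns: prefixes of 'vpussu'):
     ε  v  p  u  s  s  u
  ε  0  1  2  3  4  5  6
  v  1  0  1  2  3  4  5
  p  2  1  0  1  2  3  4
  o  3  2  1  1  2  3  4
  p  4  3  2  2  2  3  4
  a  5  4  3  3  3  3  4
  s  6  5  4  4  3  3  4
  s  7  6  5  5  4  3  4
  u  8  7  6  5  5  4  3
The bottom-right entry gives D[8][6] = 3, so no sequence of fewer than 3 edits works. Backtracking through the table gives one optimal edit sequence (3 edits):
  vpopassu → vopassu (del p @2)
  vopassu → vpassu (del o @2)
  vpassu → vpussu (sub a→u @3)
Edit distance = 3.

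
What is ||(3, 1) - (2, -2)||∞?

max(|x_i - y_i|) = max(|3 - 2|, |1 - (-2)|) = max(1, 3) = 3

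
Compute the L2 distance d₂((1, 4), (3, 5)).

√(Σ(x_i - y_i)²) = √((1 - 3)² + (4 - 5)²)
= √((-2)² + (-1)²) = √(4 + 1) = √5 ≈ 2.2361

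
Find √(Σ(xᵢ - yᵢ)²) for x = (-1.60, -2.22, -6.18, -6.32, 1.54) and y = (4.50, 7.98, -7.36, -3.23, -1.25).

√(Σ(x_i - y_i)²) = √((-1.6 - 4.5)² + (-2.22 - 7.98)² + (-6.18 - (-7.36))² + (-6.32 - (-3.23))² + (1.54 - (-1.25))²)
= √((-6.1)² + (-10.2)² + 1.18² + (-3.09)² + 2.79²) = √(37.21 + 104.04 + 1.3924 + 9.5481 + 7.7841) = √159.9746 ≈ 12.6481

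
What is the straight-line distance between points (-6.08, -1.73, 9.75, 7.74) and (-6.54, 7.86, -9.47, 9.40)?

√(Σ(x_i - y_i)²) = √((-6.08 - (-6.54))² + (-1.73 - 7.86)² + (9.75 - (-9.47))² + (7.74 - 9.4)²)
= √(0.46² + (-9.59)² + 19.22² + (-1.66)²) = √(0.2116 + 91.9681 + 369.4084 + 2.7556) = √464.3437 ≈ 21.5486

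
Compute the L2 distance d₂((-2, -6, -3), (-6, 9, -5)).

√(Σ(x_i - y_i)²) = √((-2 - (-6))² + (-6 - 9)² + (-3 - (-5))²)
= √(4² + (-15)² + 2²) = √(16 + 225 + 4) = √245 ≈ 15.6525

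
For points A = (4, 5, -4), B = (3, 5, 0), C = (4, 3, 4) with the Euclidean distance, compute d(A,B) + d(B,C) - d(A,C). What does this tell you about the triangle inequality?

d(A,B) = √(1² + 0² + 4²) = √17 ≈ 4.1231, d(B,C) = √(1² + 2² + 4²) = √21 ≈ 4.5826, d(A,C) = √(0² + 2² + 8²) = √68 ≈ 8.2462.
d(A,B) + d(B,C) - d(A,C) = 4.1231 + 4.5826 - 8.2462 = 8.7057 - 8.2462 = 0.4595 (to 4 decimal places). This is ≥ 0, so the triangle inequality holds for these points.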